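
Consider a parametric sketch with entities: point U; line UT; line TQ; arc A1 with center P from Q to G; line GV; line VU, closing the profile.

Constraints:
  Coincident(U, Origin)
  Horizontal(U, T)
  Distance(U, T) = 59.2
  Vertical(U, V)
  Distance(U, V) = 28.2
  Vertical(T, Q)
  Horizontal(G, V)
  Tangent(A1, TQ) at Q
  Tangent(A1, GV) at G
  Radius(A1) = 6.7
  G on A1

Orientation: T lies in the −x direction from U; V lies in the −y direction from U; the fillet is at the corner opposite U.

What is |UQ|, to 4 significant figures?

62.98

U is at the origin; UT is horizontal with |UT| = 59.2 and T on the −x side, so T = (-59.20, 0.000). U and V share the same x with |UV| = 28.2 and V on the −y side, so V = (0.000, -28.20). The virtual corner opposite U is at (-59.20, -28.20). A1 meets TQ tangentially, so PQ is at right angles to TQ and A1 meets GV tangentially, so PG is at right angles to GV, with radius 6.7, so the center P sits 6.7 in from both sides at P = (-52.50, -21.50). That places the tangent points at Q = (-59.20, -21.50) on TQ and G = (-52.50, -28.20) on GV. Then |UQ| = |Q − U| = 62.98.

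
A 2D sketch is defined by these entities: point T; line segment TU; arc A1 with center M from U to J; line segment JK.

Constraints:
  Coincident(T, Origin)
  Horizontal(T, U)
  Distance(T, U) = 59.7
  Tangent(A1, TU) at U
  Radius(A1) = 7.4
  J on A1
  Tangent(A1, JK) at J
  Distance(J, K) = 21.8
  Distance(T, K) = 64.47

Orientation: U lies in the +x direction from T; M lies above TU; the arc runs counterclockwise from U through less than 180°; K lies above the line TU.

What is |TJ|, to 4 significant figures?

67.21

Checks: |MJ| = 7.400 ✓; ∠(MJ, JK) = 90.00° ✓; |JK| = 21.80 ✓; |TK| = 64.47 ✓.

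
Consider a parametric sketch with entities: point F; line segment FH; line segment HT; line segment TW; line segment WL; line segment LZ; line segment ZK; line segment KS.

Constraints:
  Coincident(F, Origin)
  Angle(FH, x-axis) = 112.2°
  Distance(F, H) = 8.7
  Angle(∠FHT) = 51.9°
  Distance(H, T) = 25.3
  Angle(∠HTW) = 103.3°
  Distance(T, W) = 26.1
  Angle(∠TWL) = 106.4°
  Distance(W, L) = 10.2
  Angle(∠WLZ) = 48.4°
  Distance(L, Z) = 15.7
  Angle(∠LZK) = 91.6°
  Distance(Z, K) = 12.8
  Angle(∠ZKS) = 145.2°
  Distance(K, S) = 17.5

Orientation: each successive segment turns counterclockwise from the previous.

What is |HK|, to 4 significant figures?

42.04

F is at the origin; FH runs at 112.2° with length 8.7, so H = (-3.287, 8.055). ∠FHT = 51.9° gives HT at -119.7° from the x-axis; with |HT| = 25.3, T = (-15.82, -13.92). ∠HTW = 103.3° gives TW at -43.00° from the x-axis; with |TW| = 26.1, W = (3.266, -31.72). ∠TWL = 106.4° gives WL at 30.60° from the x-axis; with |WL| = 10.2, L = (12.05, -26.53). ∠WLZ = 48.4° gives LZ at 162.2° from the x-axis; with |LZ| = 15.7, Z = (-2.903, -21.73). ∠LZK = 91.6° gives ZK at -109.4° from the x-axis; with |ZK| = 12.8, K = (-7.155, -33.80). Then |HK| = |K − H| = 42.04.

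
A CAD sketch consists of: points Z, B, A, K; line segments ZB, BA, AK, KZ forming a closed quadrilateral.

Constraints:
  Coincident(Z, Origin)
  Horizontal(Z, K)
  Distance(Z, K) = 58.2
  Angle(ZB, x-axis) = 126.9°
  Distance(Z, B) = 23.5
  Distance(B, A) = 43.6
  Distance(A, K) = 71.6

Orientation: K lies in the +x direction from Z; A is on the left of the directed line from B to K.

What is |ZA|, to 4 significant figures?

55.35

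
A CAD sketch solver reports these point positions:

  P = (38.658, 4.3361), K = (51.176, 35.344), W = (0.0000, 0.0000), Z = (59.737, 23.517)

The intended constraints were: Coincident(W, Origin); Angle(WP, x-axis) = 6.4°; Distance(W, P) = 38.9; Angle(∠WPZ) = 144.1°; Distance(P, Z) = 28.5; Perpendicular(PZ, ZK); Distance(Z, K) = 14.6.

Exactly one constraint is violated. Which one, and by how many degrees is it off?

Perpendicular(PZ, ZK) — off by 6.40°.

W = (0.00, 0.00) ✓; WP at 6.400° ✓; |WP| = 38.90 ✓; ∠WPZ = 144.1° ✓; |PZ| = 28.50 ✓; ∠(PZ, ZK) = 83.60° ✗; |ZK| = 14.60 ✓.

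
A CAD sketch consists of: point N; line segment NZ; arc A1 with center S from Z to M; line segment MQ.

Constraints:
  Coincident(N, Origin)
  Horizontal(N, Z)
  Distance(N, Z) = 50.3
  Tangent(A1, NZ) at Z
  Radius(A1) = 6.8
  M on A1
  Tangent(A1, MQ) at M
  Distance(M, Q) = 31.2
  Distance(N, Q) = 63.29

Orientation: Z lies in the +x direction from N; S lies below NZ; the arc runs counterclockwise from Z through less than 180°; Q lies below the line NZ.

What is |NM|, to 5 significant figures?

44.408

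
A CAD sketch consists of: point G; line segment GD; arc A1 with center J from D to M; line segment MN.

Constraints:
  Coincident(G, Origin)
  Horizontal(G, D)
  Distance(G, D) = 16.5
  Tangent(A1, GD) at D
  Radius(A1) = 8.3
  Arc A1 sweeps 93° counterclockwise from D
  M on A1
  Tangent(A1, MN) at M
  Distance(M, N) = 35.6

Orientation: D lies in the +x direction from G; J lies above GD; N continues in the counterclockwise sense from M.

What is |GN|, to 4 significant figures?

49.87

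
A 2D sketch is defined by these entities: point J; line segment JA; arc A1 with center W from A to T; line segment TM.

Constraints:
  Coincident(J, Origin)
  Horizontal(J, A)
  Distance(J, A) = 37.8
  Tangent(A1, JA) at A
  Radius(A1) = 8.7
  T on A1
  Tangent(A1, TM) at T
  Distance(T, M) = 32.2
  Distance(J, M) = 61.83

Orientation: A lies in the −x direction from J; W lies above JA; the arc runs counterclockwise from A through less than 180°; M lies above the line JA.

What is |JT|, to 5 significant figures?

32.951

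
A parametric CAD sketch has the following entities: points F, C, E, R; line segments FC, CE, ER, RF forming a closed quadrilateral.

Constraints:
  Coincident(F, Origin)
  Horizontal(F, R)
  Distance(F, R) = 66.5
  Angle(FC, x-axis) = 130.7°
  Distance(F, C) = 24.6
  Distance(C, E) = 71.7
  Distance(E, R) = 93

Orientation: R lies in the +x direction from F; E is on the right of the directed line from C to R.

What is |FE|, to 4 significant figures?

53.75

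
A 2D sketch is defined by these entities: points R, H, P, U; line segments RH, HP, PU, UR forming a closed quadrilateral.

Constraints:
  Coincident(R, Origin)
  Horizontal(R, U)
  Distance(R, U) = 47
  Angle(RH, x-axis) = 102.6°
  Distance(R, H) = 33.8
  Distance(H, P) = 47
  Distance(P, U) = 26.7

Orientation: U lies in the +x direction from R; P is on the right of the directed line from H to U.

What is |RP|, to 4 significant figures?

21.24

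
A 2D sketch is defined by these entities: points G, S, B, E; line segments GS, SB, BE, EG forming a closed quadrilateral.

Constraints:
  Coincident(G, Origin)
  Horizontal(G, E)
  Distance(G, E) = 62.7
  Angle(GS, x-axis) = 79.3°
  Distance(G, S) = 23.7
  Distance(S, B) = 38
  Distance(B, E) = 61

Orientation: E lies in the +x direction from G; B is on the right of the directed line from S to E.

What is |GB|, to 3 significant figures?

15.1

Checks: |SB| = 38.00 ✓; |BE| = 61.00 ✓.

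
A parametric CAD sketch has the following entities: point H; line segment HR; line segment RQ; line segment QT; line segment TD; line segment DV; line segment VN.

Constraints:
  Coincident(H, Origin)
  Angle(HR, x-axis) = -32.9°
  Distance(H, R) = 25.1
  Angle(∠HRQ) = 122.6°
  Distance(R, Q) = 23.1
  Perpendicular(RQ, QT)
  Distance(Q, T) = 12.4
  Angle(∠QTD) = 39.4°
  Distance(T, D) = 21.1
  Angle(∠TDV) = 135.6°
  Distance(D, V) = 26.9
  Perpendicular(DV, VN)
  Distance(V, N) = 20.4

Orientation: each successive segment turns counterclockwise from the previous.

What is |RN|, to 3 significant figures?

43.4

H is at the origin; HR runs at -32.9° with length 25.1, so R = (21.1, -13.6). ∠HRQ = 122.6° gives RQ at 24.5° from the x-axis; with |RQ| = 23.1, Q = (42.1, -4.05). RQ is perpendicular to QT, so QT runs at 114°; with |QT| = 12.4, T = (37.0, 7.23). ∠QTD = 39.4° gives TD at -105° from the x-axis; with |TD| = 21.1, D = (31.5, -13.2). ∠TDV = 135.6° gives DV at -60.5° from the x-axis; with |DV| = 26.9, V = (44.8, -36.6). DV ⟂ VN, so VN runs at 29.5°; with |VN| = 20.4, N = (62.5, -26.5). Then |RN| = |N − R| = 43.4.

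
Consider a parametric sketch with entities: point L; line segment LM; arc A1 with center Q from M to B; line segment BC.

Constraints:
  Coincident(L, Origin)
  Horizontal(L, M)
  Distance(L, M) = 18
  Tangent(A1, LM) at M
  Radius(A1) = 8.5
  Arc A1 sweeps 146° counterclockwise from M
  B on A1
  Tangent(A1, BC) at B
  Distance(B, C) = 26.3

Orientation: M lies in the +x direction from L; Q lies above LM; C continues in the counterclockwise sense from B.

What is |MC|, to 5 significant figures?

34.728

L is at the origin; LM is horizontal with |LM| = 18.0 and M on the +x side, so M = (18.000, 0.0000). Since A1 is tangent to LM there, QM ⟂ LM, so Q = M + (0, 8.5) = (18.000, 8.5000). On A1, M sits at bearing -90° from Q; a 146° counterclockwise sweep puts B at bearing 56°, so B = Q + 8.5·(cos 56°, sin 56°) = (22.753, 15.547). The tangent condition forces QB to be normal to BC, so BC runs along (−sin 56°, cos 56°); with |BC| = 26.3, C = (0.94945, 30.254). Then |MC| = |C − M| = 34.728.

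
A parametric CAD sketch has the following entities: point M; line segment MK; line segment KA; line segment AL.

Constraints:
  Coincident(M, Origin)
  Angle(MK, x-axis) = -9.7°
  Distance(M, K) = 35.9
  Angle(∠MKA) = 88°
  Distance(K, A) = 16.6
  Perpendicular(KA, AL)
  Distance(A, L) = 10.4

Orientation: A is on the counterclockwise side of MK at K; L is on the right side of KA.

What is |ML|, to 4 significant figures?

48.76

M is at the origin; MK runs at -9.7° with length 35.9, so K = 35.9·(cos -9.7°, sin -9.7°) = (35.39, -6.049). ∠MKA = 88.0°, so KA runs at -9.7° + (180° − 88.0°) = 82.30° from the x-axis; with |KA| = 16.6, A = K + 16.6·(cos 82.30°, sin 82.30°) = (37.61, 10.40). KA is perpendicular to AL; with |AL| = 10.4 on the right of KA, L = A + 10.4·(0.9910, -0.1340) = (47.92, 9.008). Then |ML| = |L − M| = 48.76.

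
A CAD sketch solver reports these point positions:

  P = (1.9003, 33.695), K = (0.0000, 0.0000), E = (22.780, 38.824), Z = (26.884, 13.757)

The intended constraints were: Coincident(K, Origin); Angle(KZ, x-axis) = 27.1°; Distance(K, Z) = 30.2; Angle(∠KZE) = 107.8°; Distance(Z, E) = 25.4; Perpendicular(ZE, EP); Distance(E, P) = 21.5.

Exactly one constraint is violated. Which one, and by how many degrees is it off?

Perpendicular(ZE, EP) — off by 4.50°.

K = (0.00, 0.00) ✓; KZ at 27.10° ✓; |KZ| = 30.20 ✓; ∠KZE = 107.8° ✓; |ZE| = 25.40 ✓; ∠(ZE, EP) = 94.50° ✗; |EP| = 21.50 ✓.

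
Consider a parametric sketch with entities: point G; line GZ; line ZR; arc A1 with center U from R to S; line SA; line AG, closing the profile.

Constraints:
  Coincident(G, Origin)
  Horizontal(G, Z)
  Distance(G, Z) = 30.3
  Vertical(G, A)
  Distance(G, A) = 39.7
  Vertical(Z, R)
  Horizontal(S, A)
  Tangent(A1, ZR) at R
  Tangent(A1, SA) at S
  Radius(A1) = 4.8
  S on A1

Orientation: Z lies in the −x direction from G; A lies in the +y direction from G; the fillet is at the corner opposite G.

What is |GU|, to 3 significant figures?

43.2

G is at the origin; G and Z share the same y with |GZ| = 30.3 and Z on the −x side, so Z = (-30.3, 0.00). GA is vertical with |GA| = 39.7 and A on the +y side, so A = (0.00, 39.7). The virtual corner opposite G is at (-30.3, 39.7). The tangent condition forces UR to be normal to ZR and A1 meets SA tangentially, so US is at right angles to SA, with radius 4.8, so the center U sits 4.8 in from both sides at U = (-25.5, 34.9). Then |GU| = |U − G| = 43.2.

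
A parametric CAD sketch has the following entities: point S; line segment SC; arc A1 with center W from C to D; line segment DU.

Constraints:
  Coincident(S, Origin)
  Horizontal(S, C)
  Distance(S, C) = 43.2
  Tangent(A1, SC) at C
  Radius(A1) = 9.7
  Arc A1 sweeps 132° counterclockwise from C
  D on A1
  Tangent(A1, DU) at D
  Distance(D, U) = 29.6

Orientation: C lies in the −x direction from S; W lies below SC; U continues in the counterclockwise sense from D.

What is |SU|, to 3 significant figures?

48.9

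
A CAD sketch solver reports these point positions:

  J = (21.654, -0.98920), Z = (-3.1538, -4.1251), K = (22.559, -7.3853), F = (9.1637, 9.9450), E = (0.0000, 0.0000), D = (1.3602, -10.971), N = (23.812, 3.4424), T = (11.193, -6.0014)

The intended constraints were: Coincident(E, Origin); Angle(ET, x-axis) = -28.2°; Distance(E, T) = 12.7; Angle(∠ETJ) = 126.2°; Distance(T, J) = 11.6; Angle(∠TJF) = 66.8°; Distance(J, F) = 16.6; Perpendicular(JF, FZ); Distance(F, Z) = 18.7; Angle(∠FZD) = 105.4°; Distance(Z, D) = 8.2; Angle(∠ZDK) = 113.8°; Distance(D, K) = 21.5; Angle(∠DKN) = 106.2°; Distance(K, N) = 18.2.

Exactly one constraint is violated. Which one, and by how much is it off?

Distance(K, N) = 18.2 — off by 7.30.

E = (0.00, 0.00) ✓; ET at -28.20° ✓; |ET| = 12.70 ✓; ∠ETJ = 126.2° ✓; |TJ| = 11.60 ✓; ∠TJF = 66.80° ✓; |JF| = 16.60 ✓; ∠(JF, FZ) = 90.00° ✓; |FZ| = 18.70 ✓; ∠FZD = 105.4° ✓; |ZD| = 8.200 ✓; ∠ZDK = 113.8° ✓; |DK| = 21.50 ✓; ∠DKN = 106.2° ✓; |KN| = 10.90 ✗.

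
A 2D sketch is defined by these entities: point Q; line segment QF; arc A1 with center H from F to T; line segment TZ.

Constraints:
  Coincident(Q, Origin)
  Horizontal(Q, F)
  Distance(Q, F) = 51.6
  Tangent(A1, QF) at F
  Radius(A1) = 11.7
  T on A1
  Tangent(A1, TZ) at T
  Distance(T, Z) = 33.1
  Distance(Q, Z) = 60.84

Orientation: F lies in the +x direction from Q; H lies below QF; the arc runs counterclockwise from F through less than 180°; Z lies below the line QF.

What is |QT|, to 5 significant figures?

41.677

Q is at the origin; Q and F share the same y with |QF| = 51.6 and F on the +x side, so F = (51.600, 0.0000). The tangent condition forces HF to be normal to QF, so H = F + (0, -11.7) = (51.600, -11.700). Since HT ⟂ TZ (tangency), |HZ| = √(11.7² + 33.1²) = 35.107 regardless of where T sits on A1. So Z lies on both circle(Q, 60.84) and circle(H, 35.107); the below-QF intersection is Z = (40.822, -45.112). T is the foot of the tangent from Z: T = (39.904, -12.024).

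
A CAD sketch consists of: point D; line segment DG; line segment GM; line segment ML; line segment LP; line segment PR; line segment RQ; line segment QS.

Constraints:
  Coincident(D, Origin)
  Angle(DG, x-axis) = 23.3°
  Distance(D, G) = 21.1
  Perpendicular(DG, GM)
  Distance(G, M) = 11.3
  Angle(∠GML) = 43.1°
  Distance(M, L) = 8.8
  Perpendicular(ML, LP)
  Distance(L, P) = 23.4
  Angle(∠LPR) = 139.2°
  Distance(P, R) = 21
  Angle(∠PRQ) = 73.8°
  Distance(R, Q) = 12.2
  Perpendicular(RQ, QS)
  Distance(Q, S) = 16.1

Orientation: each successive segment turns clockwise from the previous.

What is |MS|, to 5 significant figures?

20.389

D is at the origin; DG runs at 23.3° with length 21.1, so G = (19.379, 8.3460). DG ⟂ GM, so GM runs at -66.700°; with |GM| = 11.3, M = (23.849, -2.0324). ∠GML = 43.1° gives ML at 156.40° from the x-axis; with |ML| = 8.8, L = (15.785, 1.4906). The perpendicularity gives LP at right angles to ML, so LP runs at 66.400°; with |LP| = 23.4, P = (25.153, 22.934). ∠LPR = 139.2° gives PR at 25.600° from the x-axis; with |PR| = 21.0, R = (44.092, 32.007). ∠PRQ = 73.8° gives RQ at -80.600° from the x-axis; with |RQ| = 12.2, Q = (46.084, 19.971). RQ ⟂ QS, so QS runs at -170.60°; with |QS| = 16.1, S = (30.200, 17.342). Then |MS| = |S − M| = 20.389.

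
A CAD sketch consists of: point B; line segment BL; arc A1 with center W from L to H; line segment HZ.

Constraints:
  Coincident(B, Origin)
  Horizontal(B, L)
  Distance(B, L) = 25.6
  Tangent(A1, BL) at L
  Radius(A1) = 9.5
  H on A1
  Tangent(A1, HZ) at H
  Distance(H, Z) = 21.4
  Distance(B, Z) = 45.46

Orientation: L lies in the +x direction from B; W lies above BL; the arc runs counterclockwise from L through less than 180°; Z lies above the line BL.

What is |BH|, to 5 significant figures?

36.618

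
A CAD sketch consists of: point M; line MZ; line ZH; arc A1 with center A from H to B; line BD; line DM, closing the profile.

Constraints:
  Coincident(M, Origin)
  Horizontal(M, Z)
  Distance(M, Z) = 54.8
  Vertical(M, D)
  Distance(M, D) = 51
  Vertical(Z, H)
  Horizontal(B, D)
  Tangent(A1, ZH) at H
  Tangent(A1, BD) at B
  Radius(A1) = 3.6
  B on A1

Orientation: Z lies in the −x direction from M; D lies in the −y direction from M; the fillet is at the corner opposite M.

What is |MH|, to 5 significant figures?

72.456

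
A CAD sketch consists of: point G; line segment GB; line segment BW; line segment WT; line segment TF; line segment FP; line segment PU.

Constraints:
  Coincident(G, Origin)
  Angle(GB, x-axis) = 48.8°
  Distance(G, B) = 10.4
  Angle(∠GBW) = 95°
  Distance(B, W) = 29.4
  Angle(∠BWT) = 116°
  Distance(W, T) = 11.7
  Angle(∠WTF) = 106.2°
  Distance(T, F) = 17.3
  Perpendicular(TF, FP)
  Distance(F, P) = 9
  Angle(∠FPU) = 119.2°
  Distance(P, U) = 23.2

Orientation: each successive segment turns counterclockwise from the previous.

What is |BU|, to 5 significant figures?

23.971

G is at the origin; GB runs at 48.8° with length 10.4, so B = (6.8504, 7.8251). ∠GBW = 95.0° gives BW at 133.80° from the x-axis; with |BW| = 29.4, W = (-13.499, 29.045). ∠BWT = 116.0° gives WT at -162.20° from the x-axis; with |WT| = 11.7, T = (-24.639, 25.468). ∠WTF = 106.2° gives TF at -88.400° from the x-axis; with |TF| = 17.3, F = (-24.156, 8.1750). TF ⟂ FP, so FP runs at 1.6000°; with |FP| = 9.0, P = (-15.159, 8.4263). ∠FPU = 119.2° gives PU at 62.400° from the x-axis; with |PU| = 23.2, U = (-4.4105, 28.986). Then |BU| = |U − B| = 23.971.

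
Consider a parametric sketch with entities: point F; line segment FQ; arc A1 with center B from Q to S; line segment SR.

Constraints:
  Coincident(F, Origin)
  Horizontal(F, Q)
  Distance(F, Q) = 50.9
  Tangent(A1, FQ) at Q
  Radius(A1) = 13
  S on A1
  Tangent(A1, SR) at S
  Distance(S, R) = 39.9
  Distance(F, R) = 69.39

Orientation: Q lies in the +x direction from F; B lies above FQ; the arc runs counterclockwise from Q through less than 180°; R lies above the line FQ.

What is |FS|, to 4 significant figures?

65.21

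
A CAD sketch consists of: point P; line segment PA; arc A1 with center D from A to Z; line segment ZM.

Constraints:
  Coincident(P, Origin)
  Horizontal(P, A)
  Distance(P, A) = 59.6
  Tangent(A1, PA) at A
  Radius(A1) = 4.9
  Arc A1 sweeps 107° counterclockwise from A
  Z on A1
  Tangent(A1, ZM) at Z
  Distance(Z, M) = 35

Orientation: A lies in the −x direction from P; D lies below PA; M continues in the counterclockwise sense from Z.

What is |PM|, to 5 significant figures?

67.127

On A1, A sits at bearing 90° from D; a 107° counterclockwise sweep puts Z at bearing 197°, so Z = D + 4.9·(cos 197°, sin 197°) = (-64.286, -6.3326). A1 meets ZM tangentially, so DZ is at right angles to ZM, so ZM runs along (−sin 197°, cos 197°); with |ZM| = 35.0, M = (-54.053, -39.803). Then |PM| = |M − P| = 67.127.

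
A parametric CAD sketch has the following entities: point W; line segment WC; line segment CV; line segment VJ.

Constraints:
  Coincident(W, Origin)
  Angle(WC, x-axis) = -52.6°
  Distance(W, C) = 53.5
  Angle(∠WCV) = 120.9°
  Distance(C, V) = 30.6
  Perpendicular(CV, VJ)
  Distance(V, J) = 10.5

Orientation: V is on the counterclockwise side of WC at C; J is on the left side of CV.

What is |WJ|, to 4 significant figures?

68.02

W is at the origin; WC runs at -52.6° with length 53.5, so C = 53.5·(cos -52.6°, sin -52.6°) = (32.49, -42.50). ∠WCV = 120.9°, so CV runs at -52.6° + (180° − 120.9°) = 6.500° from the x-axis; with |CV| = 30.6, V = C + 30.6·(cos 6.500°, sin 6.500°) = (62.90, -39.04). The perpendicularity gives VJ at right angles to CV; with |VJ| = 10.5 on the left of CV, J = V + 10.5·(-0.1132, 0.9936) = (61.71, -28.60). Then |WJ| = |J − W| = 68.02.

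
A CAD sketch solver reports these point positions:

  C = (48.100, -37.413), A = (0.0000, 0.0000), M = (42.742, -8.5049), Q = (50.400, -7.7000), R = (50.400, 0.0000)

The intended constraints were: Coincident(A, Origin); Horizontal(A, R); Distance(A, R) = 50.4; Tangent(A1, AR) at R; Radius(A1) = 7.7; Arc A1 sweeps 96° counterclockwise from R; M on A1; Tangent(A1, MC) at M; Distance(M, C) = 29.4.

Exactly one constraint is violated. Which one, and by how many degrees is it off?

Tangent(A1, MC) at M — off by 4.50°.

A = (0.00, 0.00) ✓; A.y = 0.00, R.y = 0.00 ✓; |AR| = 50.40 ✓; ∠(QR, RA) = 90.00° ✓; |QR| = 7.700 ✓; bearing(Q→M) − bearing(Q→R) = 96.00° ✓; |QM| = 7.700 ✓; ∠(QM, MC) = 85.50° ✗; |MC| = 29.40 ✓.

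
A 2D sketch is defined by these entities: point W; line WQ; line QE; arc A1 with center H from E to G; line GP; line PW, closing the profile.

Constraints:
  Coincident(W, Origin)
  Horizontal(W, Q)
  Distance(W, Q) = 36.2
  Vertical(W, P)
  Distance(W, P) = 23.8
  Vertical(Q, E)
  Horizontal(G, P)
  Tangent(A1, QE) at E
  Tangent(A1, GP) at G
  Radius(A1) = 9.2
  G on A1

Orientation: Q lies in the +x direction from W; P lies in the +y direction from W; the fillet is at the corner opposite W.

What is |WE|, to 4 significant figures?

39.03

W is at the origin; W and Q share the same y with |WQ| = 36.2 and Q on the +x side, so Q = (36.20, 0.000). W and P share the same x with |WP| = 23.8 and P on the +y side, so P = (0.000, 23.80). The virtual corner opposite W is at (36.20, 23.80). A1 meets QE tangentially, so HE is at right angles to QE and A1 meets GP tangentially, so HG is at right angles to GP, with radius 9.2, so the center H sits 9.2 in from both sides at H = (27.00, 14.60). That places the tangent points at E = (36.20, 14.60) on QE and G = (27.00, 23.80) on GP. Then |WE| = |E − W| = 39.03.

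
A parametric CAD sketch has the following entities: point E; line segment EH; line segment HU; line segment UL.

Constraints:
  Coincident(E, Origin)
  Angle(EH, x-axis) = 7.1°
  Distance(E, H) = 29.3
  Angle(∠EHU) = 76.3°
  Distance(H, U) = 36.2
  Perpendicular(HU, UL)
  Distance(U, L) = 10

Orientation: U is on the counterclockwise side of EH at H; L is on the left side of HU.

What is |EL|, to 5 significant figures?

34.600

E is at the origin; EH runs at 7.1° with length 29.3, so H = 29.3·(cos 7.1°, sin 7.1°) = (29.075, 3.6215). ∠EHU = 76.3°, so HU runs at 7.1° + (180° − 76.3°) = 110.80° from the x-axis; with |HU| = 36.2, U = H + 36.2·(cos 110.80°, sin 110.80°) = (16.220, 37.462). HU is perpendicular to UL; with |UL| = 10.0 on the left of HU, L = U + 10.0·(-0.93483, -0.35511) = (6.8722, 33.911). Then |EL| = |L − E| = 34.600.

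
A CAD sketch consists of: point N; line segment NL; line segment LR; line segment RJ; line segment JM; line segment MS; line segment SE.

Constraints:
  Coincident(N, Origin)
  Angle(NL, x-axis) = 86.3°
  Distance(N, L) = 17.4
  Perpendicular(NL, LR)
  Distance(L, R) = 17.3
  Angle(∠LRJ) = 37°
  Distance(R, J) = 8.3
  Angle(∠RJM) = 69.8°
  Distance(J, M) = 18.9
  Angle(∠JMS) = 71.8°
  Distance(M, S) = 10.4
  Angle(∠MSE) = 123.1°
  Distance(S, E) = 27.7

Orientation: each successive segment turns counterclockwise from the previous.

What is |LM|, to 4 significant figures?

14.10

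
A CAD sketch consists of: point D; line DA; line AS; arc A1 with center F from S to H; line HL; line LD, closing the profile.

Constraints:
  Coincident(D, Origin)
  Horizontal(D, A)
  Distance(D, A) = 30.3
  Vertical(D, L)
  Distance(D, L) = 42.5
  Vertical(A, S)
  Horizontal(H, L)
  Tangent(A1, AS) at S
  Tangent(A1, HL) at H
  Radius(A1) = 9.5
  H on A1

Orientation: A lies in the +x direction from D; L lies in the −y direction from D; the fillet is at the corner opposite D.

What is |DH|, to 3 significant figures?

47.3

The virtual corner opposite D is at (30.3, -42.5). Since A1 is tangent to AS there, FS ⟂ AS and tangency of A1 to HL means the radius FH is perpendicular to HL, with radius 9.5, so the center F sits 9.5 in from both sides at F = (20.8, -33.0). That places the tangent points at S = (30.3, -33.0) on AS and H = (20.8, -42.5) on HL. Then |DH| = |H − D| = 47.3.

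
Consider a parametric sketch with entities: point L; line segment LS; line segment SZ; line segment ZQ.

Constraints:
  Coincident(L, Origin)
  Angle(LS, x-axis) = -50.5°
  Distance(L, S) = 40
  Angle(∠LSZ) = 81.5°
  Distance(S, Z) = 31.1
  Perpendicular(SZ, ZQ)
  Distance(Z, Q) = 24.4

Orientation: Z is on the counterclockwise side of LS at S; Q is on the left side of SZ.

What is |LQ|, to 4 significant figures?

29.40

∠LSZ = 81.5°, so SZ runs at -50.5° + (180° − 81.5°) = 48.00° from the x-axis; with |SZ| = 31.1, Z = S + 31.1·(cos 48.00°, sin 48.00°) = (46.25, -7.753). SZ is perpendicular to ZQ; with |ZQ| = 24.4 on the left of SZ, Q = Z + 24.4·(-0.7431, 0.6691) = (28.12, 8.574). Then |LQ| = |Q − L| = 29.40.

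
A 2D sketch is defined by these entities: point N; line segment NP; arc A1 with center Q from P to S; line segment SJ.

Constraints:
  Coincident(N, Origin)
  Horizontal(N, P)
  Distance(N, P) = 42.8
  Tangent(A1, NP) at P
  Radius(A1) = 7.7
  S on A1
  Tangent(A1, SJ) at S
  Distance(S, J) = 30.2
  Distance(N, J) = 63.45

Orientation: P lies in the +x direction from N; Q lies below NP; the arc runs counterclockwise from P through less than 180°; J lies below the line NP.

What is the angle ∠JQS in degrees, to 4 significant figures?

75.70°

N is at the origin; NP is horizontal with |NP| = 42.8 and P on the +x side, so P = (42.80, 0.000). The tangent condition forces QP to be normal to NP, so Q = P + (0, -7.7) = (42.80, -7.700). Since QS ⟂ SJ (tangency), |QJ| = √(7.7² + 30.2²) = 31.17 regardless of where S sits on A1. So J lies on both circle(N, 63.45) and circle(Q, 31.17); the below-NP intersection is J = (50.98, -37.77). S is the foot of the tangent from J: S = (36.10, -11.49).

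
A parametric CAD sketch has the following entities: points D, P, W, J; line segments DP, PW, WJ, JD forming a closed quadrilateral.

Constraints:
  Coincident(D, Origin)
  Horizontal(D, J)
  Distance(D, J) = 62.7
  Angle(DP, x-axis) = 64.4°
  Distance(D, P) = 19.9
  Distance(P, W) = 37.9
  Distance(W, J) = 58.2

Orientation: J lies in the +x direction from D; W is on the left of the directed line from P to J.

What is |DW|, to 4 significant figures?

57.59

D is at the origin; D and J share the same y with |DJ| = 62.7 and J in +x, so J = (62.7, 0). DP runs at 64.4° with |DP| = 19.9, so P = (8.599, 17.95). W is determined by |PW| = 37.9 and |WJ| = 58.2 together: it lies at the intersection of circle(P, 37.9) and circle(J, 58.2). With |PJ| = 57.00, the foot of the radical line on PJ is 11.39 from P and the perpendicular offset is √(37.9² − 11.39²) = 36.15. Taking the left-of-PJ solution: W = (30.79, 48.67).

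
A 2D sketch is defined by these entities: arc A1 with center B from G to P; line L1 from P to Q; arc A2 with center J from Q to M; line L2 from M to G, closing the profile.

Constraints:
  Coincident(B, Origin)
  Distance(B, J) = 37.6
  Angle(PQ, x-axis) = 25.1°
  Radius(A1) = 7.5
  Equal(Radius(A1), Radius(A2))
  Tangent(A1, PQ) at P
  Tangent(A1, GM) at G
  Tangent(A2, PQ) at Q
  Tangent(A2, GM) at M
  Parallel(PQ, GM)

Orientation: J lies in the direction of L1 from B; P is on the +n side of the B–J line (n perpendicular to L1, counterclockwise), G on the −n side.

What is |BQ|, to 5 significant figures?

38.341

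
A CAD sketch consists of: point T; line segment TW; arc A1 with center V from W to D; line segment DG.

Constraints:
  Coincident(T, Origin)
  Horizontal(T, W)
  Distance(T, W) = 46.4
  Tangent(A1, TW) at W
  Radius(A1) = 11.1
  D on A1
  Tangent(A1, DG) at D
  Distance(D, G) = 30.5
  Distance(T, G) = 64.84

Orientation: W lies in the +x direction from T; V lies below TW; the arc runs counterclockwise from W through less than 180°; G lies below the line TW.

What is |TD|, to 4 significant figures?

39.33

T is at the origin; T and W share the same y with |TW| = 46.4 and W on the +x side, so W = (46.40, 0.000). Tangency of A1 to TW means the radius VW is perpendicular to TW, so V = W + (0, -11.1) = (46.40, -11.10). Since VD ⟂ DG (tangency), |VG| = √(11.1² + 30.5²) = 32.46 regardless of where D sits on A1. So G lies on both circle(T, 64.84) and circle(V, 32.46); the below-TW intersection is G = (48.07, -43.51). D is the foot of the tangent from G: D = (36.18, -15.43).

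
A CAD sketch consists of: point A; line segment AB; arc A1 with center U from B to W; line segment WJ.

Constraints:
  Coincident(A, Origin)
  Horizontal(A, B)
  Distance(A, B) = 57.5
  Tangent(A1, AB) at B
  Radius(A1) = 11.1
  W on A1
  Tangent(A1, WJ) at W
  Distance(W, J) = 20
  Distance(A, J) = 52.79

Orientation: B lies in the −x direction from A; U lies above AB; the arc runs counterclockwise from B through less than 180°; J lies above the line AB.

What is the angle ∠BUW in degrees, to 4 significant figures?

82.31°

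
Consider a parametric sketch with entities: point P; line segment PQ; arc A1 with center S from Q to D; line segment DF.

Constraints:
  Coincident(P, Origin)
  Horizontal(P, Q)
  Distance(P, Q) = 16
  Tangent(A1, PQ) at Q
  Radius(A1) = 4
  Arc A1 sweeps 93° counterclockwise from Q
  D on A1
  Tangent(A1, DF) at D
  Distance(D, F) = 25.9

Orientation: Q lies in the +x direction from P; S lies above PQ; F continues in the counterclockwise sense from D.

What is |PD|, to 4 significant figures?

20.43

Tangency of A1 to PQ means the radius SQ is perpendicular to PQ, so S = Q + (0, 4) = (16.00, 4.000). On A1, Q sits at bearing -90° from S; a 93° counterclockwise sweep puts D at bearing 3°, so D = S + 4.0·(cos 3°, sin 3°) = (19.99, 4.209). Then |PD| = |D − P| = 20.43.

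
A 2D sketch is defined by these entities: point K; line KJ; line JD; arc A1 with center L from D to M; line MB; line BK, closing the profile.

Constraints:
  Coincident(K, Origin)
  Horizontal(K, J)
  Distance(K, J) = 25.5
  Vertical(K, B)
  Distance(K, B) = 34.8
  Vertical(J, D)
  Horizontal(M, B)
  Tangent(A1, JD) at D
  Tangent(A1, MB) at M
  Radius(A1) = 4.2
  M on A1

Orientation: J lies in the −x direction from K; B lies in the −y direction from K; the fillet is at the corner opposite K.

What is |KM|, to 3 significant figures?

40.8

K is at the origin; K and J share the same y with |KJ| = 25.5 and J on the −x side, so J = (-25.5, 0.00). KB is vertical with |KB| = 34.8 and B on the −y side, so B = (0.00, -34.8). The virtual corner opposite K is at (-25.5, -34.8). The tangent condition forces LD to be normal to JD and tangency of A1 to MB means the radius LM is perpendicular to MB, with radius 4.2, so the center L sits 4.2 in from both sides at L = (-21.3, -30.6). That places the tangent points at D = (-25.5, -30.6) on JD and M = (-21.3, -34.8) on MB. Then |KM| = |M − K| = 40.8.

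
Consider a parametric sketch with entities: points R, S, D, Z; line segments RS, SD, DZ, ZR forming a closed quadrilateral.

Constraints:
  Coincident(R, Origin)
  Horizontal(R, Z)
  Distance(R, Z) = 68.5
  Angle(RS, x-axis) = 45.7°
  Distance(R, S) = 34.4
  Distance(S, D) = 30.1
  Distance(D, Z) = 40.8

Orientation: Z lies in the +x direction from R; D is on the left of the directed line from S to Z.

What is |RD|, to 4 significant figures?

63.40

R is at the origin; R and Z share the same y with |RZ| = 68.5 and Z in +x, so Z = (68.5, 0). RS runs at 45.7° with |RS| = 34.4, so S = (24.03, 24.62). D is determined by |SD| = 30.1 and |DZ| = 40.8 together: it lies at the intersection of circle(S, 30.1) and circle(Z, 40.8). With |SZ| = 50.83, the foot of the radical line on SZ is 17.96 from S and the perpendicular offset is √(30.1² − 17.96²) = 24.16. Taking the left-of-SZ solution: D = (51.43, 37.06).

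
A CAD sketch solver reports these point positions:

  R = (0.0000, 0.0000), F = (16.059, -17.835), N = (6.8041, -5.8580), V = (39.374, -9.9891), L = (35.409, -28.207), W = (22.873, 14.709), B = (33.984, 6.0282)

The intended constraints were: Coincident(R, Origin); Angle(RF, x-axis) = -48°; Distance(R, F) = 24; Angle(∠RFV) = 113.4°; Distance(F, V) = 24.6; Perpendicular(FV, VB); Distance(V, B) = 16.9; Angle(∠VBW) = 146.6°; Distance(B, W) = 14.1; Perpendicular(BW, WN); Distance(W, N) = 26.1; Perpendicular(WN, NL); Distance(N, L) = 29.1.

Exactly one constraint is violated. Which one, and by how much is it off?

Distance(N, L) = 29.1 — off by 7.20.

R = (0.00, 0.00) ✓; RF at -48.00° ✓; |RF| = 24.00 ✓; ∠RFV = 113.4° ✓; |FV| = 24.60 ✓; ∠(FV, VB) = 90.00° ✓; |VB| = 16.90 ✓; ∠VBW = 146.6° ✓; |BW| = 14.10 ✓; ∠(BW, WN) = 90.00° ✓; |WN| = 26.10 ✓; ∠(WN, NL) = 90.00° ✓; |NL| = 36.30 ✗.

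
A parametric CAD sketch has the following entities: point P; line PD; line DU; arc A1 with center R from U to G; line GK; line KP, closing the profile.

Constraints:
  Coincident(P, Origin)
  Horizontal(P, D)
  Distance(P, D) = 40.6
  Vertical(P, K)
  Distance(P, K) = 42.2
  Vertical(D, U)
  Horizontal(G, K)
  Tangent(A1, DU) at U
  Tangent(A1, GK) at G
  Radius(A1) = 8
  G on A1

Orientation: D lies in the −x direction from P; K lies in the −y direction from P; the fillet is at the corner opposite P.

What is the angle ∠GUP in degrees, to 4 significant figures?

85.11°

The virtual corner opposite P is at (-40.60, -42.20). Tangency of A1 to DU means the radius RU is perpendicular to DU and tangency of A1 to GK means the radius RG is perpendicular to GK, with radius 8.0, so the center R sits 8.0 in from both sides at R = (-32.60, -34.20). That places the tangent points at U = (-40.60, -34.20) on DU and G = (-32.60, -42.20) on GK. Then cos ∠GUP = UG·UP / (|UG||UP|), giving 85.11°.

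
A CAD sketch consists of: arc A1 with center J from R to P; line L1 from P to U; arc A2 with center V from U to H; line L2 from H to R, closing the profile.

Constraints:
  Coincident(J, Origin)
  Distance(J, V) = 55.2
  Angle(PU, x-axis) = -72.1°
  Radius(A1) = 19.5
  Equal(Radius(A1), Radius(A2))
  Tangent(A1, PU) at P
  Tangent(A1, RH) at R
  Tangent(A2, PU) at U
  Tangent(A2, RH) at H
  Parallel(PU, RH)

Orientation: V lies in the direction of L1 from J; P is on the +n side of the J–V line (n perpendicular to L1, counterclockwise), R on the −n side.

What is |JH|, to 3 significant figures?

58.5

Tangency of A1 to both parallel lines with radius 19.5 puts P and R at J ± 19.5·n: P = (18.6, 5.99), R = (-18.6, -5.99). Equal radii place U and H the same way about V: U = V + 19.5·n = (35.5, -46.5), H = V − 19.5·n = (-1.59, -58.5). Then |JH| = |H − J| = 58.5.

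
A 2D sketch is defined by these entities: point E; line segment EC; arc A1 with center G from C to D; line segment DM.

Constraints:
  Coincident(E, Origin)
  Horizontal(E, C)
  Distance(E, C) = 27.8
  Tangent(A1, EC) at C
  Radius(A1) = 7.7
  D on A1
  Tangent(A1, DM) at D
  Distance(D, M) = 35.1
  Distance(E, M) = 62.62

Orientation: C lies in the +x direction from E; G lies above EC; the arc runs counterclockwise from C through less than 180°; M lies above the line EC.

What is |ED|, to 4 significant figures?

34.50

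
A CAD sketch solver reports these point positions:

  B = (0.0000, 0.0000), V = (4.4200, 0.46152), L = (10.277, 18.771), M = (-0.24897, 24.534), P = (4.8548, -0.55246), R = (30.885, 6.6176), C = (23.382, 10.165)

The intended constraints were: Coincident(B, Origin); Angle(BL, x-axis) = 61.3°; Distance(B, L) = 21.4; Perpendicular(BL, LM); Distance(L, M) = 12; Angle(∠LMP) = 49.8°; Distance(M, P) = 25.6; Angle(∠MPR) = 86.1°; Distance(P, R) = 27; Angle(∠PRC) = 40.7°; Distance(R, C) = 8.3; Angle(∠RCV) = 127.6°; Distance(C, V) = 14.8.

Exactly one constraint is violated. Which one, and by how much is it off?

Distance(C, V) = 14.8 — off by 6.50.

B = (0.00, 0.00) ✓; BL at 61.30° ✓; |BL| = 21.40 ✓; ∠(BL, LM) = 90.00° ✓; |LM| = 12.00 ✓; ∠LMP = 49.80° ✓; |MP| = 25.60 ✓; ∠MPR = 86.10° ✓; |PR| = 27.00 ✓; ∠PRC = 40.70° ✓; |RC| = 8.299 ✓; ∠RCV = 127.6° ✓; |CV| = 21.30 ✗.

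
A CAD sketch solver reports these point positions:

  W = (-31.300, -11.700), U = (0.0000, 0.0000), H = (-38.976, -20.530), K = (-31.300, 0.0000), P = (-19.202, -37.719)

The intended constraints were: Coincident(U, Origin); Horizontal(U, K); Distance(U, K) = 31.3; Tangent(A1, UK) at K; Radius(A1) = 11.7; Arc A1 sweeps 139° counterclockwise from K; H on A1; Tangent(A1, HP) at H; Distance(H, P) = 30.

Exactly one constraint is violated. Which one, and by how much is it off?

Distance(H, P) = 30 — off by 3.80.

U = (0.00, 0.00) ✓; U.y = 0.00, K.y = 0.00 ✓; |UK| = 31.30 ✓; ∠(WK, KU) = 90.00° ✓; |WK| = 11.70 ✓; bearing(W→H) − bearing(W→K) = 139.0° ✓; |WH| = 11.70 ✓; ∠(WH, HP) = 90.00° ✓; |HP| = 26.20 ✗.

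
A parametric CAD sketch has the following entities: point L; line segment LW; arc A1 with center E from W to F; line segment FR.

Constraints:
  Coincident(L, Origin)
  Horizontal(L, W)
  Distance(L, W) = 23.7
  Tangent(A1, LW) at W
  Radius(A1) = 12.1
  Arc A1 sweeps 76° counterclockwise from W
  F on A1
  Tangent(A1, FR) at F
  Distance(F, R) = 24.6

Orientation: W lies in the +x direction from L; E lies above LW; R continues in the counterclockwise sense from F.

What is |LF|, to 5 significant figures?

36.608

Since A1 is tangent to LW there, EW ⟂ LW, so E = W + (0, 12.1) = (23.700, 12.100). On A1, W sits at bearing -90° from E; a 76° counterclockwise sweep puts F at bearing -14°, so F = E + 12.1·(cos -14°, sin -14°) = (35.441, 9.1727). Then |LF| = |F − L| = 36.608.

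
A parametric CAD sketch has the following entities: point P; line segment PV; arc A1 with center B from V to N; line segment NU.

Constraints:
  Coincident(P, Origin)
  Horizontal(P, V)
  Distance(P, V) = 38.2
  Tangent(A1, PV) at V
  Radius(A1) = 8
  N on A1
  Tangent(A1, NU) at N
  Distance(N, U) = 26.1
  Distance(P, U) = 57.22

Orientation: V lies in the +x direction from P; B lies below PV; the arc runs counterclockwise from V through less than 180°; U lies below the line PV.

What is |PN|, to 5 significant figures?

33.871

Checks: |BN| = 8.000 ✓; ∠(BN, NU) = 90.00° ✓; |NU| = 26.10 ✓; |PU| = 57.22 ✓.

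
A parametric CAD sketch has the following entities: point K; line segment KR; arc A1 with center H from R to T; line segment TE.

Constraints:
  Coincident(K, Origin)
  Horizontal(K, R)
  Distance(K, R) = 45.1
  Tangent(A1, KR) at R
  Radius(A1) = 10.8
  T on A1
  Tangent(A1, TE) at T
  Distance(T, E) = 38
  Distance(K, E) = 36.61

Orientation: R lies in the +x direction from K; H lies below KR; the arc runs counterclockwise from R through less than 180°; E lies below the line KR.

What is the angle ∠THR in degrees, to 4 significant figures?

52.08°

Checks: ∠(HR, RK) = 90.00° ✓; |HT| = 10.80 ✓; ∠(HT, TE) = 90.00° ✓; |TE| = 38.00 ✓; |KE| = 36.61 ✓.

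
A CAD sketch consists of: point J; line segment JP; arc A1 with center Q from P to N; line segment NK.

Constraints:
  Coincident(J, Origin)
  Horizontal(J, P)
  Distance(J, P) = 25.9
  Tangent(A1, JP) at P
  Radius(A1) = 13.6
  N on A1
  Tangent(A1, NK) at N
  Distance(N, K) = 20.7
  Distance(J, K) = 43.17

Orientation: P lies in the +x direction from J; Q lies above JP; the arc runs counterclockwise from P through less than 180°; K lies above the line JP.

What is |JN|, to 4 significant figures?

42.42

Checks: |QN| = 13.60 ✓; ∠(QN, NK) = 90.00° ✓; |NK| = 20.70 ✓; |JK| = 43.17 ✓.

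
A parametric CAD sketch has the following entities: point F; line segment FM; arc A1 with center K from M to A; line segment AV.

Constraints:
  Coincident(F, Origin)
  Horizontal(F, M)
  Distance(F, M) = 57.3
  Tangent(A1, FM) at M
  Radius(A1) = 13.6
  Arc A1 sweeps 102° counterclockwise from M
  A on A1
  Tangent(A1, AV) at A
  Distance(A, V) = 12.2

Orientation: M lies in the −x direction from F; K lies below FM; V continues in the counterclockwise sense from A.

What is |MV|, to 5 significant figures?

30.336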